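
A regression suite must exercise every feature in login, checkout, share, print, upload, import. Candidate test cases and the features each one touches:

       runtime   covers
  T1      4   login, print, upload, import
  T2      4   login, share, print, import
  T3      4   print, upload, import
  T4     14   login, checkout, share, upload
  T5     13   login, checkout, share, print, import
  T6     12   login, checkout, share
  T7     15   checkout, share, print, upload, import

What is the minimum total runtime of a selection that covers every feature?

T1, T6 cover every feature at runtime 4 + 12 = 16.
Any cover uses at least 2 test cases; among all covering selections none totals below 16.

16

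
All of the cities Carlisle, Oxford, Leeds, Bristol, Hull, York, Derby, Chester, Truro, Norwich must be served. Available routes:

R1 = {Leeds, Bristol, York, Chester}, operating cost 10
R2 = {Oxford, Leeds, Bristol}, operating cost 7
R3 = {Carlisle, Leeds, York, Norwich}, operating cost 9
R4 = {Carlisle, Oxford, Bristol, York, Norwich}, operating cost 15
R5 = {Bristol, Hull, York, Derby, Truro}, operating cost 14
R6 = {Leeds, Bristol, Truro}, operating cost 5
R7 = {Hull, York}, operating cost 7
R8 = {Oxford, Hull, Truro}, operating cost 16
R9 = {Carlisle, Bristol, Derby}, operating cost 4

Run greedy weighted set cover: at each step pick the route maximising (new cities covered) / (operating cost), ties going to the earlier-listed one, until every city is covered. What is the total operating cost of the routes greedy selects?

Pick 1: R9 adds 3 new (Carlisle, Bristol, Derby) at operating cost 4 (ratio 3/4).
Pick 2: R6 adds 2 new (Leeds, Truro) at operating cost 5 (ratio 2/5).
Pick 3: R7 adds 2 new (Hull, York) at operating cost 7 (ratio 2/7).
Pick 4: R2 adds 1 new (Oxford) at operating cost 7 (ratio 1/7).
Pick 5: R3 adds 1 new (Norwich) at operating cost 9 (ratio 1/9).
Pick 6: R1 adds 1 new (Chester) at operating cost 10 (ratio 1/10).
Greedy total operating cost: 4 + 5 + 7 + 7 + 9 + 10 = 42. (The true optimum is 39, so greedy overshoots here.)

42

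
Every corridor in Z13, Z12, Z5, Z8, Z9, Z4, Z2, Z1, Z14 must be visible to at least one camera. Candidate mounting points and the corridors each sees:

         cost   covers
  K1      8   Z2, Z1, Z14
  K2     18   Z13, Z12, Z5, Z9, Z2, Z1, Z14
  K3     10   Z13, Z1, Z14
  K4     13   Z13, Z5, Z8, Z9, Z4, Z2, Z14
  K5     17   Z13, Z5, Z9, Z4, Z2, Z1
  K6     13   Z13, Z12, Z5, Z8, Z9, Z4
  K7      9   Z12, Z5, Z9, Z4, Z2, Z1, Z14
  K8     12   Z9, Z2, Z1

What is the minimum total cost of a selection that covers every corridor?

K1, K6 cover every corridor at cost 8 + 13 = 21.
Any cover uses at least 2 camera mounts; among all covering selections none totals below 21.

21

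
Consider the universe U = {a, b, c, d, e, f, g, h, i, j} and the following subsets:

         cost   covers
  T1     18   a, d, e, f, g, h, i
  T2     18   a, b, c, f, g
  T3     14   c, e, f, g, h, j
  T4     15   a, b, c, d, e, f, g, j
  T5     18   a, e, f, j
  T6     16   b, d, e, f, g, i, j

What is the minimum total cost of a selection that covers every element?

T1, T4 cover every element at cost 18 + 15 = 33.
Any cover uses at least 2 sets; among all covering selections none totals below 33.

33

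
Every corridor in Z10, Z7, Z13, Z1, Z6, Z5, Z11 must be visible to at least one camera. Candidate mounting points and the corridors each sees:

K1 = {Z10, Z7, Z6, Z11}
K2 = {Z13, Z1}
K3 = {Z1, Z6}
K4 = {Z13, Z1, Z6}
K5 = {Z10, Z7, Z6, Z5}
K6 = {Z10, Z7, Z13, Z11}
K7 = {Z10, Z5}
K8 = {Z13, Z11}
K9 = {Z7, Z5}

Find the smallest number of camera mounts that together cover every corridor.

3

K1, K2, K5 together cover {Z10, Z7, Z13, Z1, Z6, Z5, Z11} — every corridor.
No 2 of the 9 camera mounts cover everything (all 36 pairs fall short), so 3 is minimum.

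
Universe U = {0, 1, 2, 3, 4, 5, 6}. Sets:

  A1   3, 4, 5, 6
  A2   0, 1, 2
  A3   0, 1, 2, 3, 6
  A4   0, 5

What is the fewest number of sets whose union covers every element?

A1, A2 together cover {0, 1, 2, 3, 4, 5, 6} — every element.
No single set contains all 7 elements, so 2 is optimal.

2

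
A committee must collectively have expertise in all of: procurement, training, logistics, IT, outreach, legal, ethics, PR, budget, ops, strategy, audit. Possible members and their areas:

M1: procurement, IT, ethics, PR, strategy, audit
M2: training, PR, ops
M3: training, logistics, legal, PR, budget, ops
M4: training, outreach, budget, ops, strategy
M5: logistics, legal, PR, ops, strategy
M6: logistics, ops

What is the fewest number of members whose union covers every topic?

M1, M3, M4 together cover {procurement, training, logistics, IT, outreach, legal, ethics, PR, budget, ops, strategy, audit} — every topic.
No 2 of the 6 members cover everything (all 15 pairs fall short), so 3 is minimum.

3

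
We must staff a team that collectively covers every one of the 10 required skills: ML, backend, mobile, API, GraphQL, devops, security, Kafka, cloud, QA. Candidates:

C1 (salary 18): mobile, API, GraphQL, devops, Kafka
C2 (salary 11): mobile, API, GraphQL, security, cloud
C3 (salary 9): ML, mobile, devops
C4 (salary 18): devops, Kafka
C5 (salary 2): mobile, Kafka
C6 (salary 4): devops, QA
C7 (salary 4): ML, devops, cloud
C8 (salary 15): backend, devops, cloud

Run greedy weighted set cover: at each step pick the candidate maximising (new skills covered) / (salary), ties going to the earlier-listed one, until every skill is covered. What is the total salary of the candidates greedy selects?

Pick 1: C5 adds 2 new (mobile, Kafka) at salary 2 (ratio 2/2).
Pick 2: C7 adds 3 new (ML, devops, cloud) at salary 4 (ratio 3/4).
Pick 3: C2 adds 3 new (API, GraphQL, security) at salary 11 (ratio 3/11).
Pick 4: C6 adds 1 new (QA) at salary 4 (ratio 1/4).
Pick 5: C8 adds 1 new (backend) at salary 15 (ratio 1/15).
Greedy total salary: 2 + 4 + 11 + 4 + 15 = 36.

36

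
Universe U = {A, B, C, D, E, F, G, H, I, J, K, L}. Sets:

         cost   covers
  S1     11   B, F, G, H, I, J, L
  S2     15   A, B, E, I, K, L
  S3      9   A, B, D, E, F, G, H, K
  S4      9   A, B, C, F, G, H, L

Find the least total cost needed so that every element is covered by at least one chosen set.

S1, S3, S4 cover every element at cost 11 + 9 + 9 = 29.
Any cover uses at least 3 sets; among all covering selections none totals below 29.

29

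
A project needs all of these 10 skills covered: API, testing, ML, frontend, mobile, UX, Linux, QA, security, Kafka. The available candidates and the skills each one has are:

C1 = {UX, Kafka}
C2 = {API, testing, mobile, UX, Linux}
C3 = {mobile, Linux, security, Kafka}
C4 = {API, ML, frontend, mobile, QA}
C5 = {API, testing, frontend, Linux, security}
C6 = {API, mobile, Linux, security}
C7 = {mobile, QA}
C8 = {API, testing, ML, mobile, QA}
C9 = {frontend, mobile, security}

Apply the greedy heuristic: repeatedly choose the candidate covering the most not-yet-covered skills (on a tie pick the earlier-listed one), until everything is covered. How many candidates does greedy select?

Pick 1: C2 covers 5 new skills (API, testing, mobile, UX, Linux).
Pick 2: C4 covers 3 new skills (ML, frontend, QA).
Pick 3: C3 covers 2 new skills (security, Kafka).
Greedy uses 3 candidates.

3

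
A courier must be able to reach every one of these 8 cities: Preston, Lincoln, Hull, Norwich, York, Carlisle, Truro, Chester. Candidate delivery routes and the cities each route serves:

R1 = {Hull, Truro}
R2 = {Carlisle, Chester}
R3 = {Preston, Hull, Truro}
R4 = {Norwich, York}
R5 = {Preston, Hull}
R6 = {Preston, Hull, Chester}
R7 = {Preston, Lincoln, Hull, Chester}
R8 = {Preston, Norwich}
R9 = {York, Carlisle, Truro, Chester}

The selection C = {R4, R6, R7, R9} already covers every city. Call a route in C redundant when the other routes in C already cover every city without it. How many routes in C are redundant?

1

Drop R4: Norwich uncovered — not redundant.
Drop R6: the rest still cover every city — redundant.
Drop R7: Lincoln uncovered — not redundant.
Drop R9: Carlisle, Truro uncovered — not redundant.
1 redundant: R6.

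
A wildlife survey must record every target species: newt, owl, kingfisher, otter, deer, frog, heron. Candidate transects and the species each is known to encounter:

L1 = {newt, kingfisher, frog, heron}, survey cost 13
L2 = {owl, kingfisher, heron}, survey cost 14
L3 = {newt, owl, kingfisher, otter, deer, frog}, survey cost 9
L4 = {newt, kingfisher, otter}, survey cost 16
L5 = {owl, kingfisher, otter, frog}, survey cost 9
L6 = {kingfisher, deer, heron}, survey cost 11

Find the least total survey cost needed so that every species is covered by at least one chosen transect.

L3, L6 cover every species at survey cost 9 + 11 = 20.
Any cover uses at least 2 transects; among all covering selections none totals below 20.

20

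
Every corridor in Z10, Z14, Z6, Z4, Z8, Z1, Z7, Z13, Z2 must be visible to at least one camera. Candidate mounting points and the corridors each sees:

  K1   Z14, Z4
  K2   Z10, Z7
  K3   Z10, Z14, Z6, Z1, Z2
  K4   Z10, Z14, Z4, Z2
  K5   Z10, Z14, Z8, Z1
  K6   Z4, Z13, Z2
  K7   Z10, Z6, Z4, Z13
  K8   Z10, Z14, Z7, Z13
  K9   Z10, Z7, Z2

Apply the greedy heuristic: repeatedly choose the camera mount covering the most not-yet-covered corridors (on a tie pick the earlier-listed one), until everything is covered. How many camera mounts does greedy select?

4

Pick 1: K3 covers 5 new corridors (Z10, Z14, Z6, Z1, Z2).
Pick 2: K6 covers 2 new corridors (Z4, Z13).
Pick 3: K2 covers 1 new corridors (Z7).
Pick 4: K5 covers 1 new corridors (Z8).
Greedy uses 4 camera mounts. (The true minimum is 3.)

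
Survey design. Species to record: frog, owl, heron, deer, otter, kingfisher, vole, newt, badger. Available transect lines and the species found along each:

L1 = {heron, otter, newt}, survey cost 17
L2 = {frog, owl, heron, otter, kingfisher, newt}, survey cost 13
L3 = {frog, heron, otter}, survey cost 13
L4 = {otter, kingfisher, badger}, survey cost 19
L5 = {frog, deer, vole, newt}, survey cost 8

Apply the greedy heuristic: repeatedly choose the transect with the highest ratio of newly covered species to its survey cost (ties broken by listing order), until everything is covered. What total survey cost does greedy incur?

Pick 1: L5 adds 4 new (frog, deer, vole, newt) at survey cost 8 (ratio 4/8).
Pick 2: L2 adds 4 new (owl, heron, otter, kingfisher) at survey cost 13 (ratio 4/13).
Pick 3: L4 adds 1 new (badger) at survey cost 19 (ratio 1/19).
Greedy total survey cost: 8 + 13 + 19 = 40.

40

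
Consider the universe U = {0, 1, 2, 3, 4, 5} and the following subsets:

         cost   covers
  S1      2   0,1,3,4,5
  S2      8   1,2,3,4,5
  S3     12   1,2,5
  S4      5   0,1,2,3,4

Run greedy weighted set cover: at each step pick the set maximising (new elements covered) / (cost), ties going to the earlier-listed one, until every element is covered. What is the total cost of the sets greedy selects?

7

Pick 1: S1 adds 5 new (0, 1, 3, 4, 5) at cost 2 (ratio 5/2).
Pick 2: S4 adds 1 new (2) at cost 5 (ratio 1/5).
Greedy total cost: 2 + 5 = 7.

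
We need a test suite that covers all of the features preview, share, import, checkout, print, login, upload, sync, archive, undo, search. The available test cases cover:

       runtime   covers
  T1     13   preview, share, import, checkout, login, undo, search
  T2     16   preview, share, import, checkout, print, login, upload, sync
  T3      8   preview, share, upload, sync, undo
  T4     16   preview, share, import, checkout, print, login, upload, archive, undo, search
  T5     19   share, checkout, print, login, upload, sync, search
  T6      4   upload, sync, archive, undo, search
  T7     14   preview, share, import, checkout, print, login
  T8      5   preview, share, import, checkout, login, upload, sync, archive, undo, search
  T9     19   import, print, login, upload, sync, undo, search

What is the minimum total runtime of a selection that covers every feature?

T6, T7 cover every feature at runtime 4 + 14 = 18.
Any cover uses at least 2 test cases; among all covering selections none totals below 18.
Greedy by coverage-per-runtime would pick T8, T7 for 19 — worse than the optimum 18.

18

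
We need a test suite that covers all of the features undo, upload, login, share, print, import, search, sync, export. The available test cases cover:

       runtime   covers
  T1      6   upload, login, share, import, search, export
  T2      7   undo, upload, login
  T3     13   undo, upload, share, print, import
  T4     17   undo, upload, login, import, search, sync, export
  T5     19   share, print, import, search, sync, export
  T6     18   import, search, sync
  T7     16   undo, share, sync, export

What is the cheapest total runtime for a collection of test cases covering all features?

T2, T5 cover every feature at runtime 7 + 19 = 26.
Any cover uses at least 2 test cases; among all covering selections none totals below 26.

26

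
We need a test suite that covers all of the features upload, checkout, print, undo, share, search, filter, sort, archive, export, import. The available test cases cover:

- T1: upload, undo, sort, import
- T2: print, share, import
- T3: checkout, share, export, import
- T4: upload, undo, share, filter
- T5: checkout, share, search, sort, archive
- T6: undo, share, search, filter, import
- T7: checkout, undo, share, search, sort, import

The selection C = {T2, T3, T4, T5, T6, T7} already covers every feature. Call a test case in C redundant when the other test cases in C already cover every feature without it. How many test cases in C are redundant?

Drop T2: print uncovered — not redundant.
Drop T3: export uncovered — not redundant.
Drop T4: upload uncovered — not redundant.
Drop T5: archive uncovered — not redundant.
Drop T6: the rest still cover every feature — redundant.
Drop T7: the rest still cover every feature — redundant.
2 redundant: T6, T7.

2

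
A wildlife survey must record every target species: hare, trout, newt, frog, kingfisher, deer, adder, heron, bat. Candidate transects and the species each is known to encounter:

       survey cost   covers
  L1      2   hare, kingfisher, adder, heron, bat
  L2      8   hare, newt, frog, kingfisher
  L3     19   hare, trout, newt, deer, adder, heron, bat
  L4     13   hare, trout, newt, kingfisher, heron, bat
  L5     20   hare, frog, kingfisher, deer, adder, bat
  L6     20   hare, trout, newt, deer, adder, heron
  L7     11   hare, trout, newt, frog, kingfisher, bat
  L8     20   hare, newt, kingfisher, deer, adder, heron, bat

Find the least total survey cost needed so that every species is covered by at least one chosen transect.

27

L2, L3 cover every species at survey cost 8 + 19 = 27.
Any cover uses at least 2 transects; among all covering selections none totals below 27.
Greedy by coverage-per-survey cost would pick L1, L7, L3 for 32 — worse than the optimum 27.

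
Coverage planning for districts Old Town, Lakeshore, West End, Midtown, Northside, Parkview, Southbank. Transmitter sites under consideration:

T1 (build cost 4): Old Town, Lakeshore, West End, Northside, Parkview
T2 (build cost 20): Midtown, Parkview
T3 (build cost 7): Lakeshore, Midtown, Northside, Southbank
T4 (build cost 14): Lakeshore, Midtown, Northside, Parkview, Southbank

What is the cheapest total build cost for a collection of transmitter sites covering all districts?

T1, T3 cover every district at build cost 4 + 7 = 11.
Any cover uses at least 2 transmitter sites; among all covering selections none totals below 11.

11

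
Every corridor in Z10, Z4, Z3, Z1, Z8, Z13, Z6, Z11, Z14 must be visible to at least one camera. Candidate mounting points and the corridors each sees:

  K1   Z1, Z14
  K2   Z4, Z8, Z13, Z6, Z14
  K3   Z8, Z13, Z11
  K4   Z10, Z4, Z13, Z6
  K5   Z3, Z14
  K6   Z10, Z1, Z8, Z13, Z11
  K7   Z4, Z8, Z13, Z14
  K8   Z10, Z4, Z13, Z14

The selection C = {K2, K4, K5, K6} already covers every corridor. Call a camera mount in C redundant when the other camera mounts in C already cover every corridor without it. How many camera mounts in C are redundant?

2

Drop K2: the rest still cover every corridor — redundant.
Drop K4: the rest still cover every corridor — redundant.
Drop K5: Z3 uncovered — not redundant.
Drop K6: Z1, Z11 uncovered — not redundant.
2 redundant: K2, K4.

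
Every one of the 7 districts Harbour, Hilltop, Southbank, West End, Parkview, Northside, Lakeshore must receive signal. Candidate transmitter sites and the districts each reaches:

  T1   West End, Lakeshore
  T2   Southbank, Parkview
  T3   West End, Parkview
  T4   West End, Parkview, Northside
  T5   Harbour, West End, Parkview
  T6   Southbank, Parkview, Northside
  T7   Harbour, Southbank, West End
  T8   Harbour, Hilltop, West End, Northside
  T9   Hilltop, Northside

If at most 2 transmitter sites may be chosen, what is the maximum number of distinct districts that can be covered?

6

Choosing T2, T8 covers {Harbour, Hilltop, Southbank, West End, Parkview, Northside} — 6 districts.
No choice of 2 transmitter sites does better; here Lakeshore is left uncovered.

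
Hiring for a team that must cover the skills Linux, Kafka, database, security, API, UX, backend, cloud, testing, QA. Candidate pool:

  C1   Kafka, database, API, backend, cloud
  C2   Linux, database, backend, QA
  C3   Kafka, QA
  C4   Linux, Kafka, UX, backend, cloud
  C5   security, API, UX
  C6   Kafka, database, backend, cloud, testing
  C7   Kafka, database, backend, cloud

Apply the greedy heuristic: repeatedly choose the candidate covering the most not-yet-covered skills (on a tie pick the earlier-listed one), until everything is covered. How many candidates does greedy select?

4

Pick 1: C1 covers 5 new skills (Kafka, database, API, backend, cloud).
Pick 2: C2 covers 2 new skills (Linux, QA).
Pick 3: C5 covers 2 new skills (security, UX).
Pick 4: C6 covers 1 new skills (testing).
Greedy uses 4 candidates. (The true minimum is 3.)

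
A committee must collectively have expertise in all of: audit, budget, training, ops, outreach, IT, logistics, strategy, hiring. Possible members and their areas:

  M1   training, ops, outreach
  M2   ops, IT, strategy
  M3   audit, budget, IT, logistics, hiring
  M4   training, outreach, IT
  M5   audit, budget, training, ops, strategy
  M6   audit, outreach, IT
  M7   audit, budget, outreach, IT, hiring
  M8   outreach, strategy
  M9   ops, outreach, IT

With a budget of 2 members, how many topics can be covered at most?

Choosing M1, M3 covers {audit, budget, training, ops, outreach, IT, logistics, hiring} — 8 topics.
No choice of 2 members does better; here strategy is left uncovered.

8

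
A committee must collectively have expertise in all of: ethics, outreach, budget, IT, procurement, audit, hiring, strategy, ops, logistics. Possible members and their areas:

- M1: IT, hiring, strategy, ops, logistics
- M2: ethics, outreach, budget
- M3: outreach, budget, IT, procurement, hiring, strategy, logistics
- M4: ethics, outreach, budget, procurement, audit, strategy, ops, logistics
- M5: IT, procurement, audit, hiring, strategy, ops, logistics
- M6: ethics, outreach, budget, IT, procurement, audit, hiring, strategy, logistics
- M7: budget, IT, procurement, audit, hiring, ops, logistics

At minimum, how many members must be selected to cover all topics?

2

M1, M4 together cover {ethics, outreach, budget, IT, procurement, audit, hiring, strategy, ops, logistics} — every topic.
No single member contains all 10 topics, so 2 is optimal.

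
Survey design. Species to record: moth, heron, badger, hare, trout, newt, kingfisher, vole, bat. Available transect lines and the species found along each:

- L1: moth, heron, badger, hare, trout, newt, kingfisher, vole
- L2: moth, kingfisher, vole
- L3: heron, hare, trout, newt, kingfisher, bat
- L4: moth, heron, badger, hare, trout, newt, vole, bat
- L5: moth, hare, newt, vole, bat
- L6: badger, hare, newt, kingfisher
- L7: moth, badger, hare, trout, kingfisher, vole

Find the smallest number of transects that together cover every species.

2

L1, L3 together cover {moth, heron, badger, hare, trout, newt, kingfisher, vole, bat} — every species.
No single transect contains all 9 species, so 2 is optimal.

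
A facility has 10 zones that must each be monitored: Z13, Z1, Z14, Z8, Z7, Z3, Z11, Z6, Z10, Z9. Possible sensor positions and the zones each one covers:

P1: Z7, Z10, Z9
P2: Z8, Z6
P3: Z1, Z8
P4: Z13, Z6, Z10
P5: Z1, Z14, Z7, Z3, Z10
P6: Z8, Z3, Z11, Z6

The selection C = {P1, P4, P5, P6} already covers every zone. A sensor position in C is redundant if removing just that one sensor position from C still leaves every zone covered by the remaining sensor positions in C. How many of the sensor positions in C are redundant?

0

Drop P1: Z9 uncovered — not redundant.
Drop P4: Z13 uncovered — not redundant.
Drop P5: Z1, Z14 uncovered — not redundant.
Drop P6: Z8, Z11 uncovered — not redundant.
None of the sensor positions in C is redundant.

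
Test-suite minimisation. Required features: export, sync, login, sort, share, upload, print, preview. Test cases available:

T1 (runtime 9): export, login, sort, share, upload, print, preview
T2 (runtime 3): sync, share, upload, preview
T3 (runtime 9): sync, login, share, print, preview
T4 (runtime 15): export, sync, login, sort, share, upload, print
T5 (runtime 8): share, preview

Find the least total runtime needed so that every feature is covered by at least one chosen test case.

12

T1, T2 cover every feature at runtime 9 + 3 = 12.
Any cover uses at least 2 test cases; among all covering selections none totals below 12.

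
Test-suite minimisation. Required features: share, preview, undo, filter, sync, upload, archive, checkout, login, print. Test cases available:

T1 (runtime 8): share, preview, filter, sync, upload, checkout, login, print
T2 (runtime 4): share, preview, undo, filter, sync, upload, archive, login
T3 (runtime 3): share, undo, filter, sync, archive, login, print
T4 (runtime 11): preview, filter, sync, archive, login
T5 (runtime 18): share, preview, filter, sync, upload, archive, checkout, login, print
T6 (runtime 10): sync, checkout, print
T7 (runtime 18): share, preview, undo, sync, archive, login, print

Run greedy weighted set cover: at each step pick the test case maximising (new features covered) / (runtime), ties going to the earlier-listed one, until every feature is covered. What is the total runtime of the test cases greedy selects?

Pick 1: T3 adds 7 new (share, undo, filter, sync, archive, login, print) at runtime 3 (ratio 7/3).
Pick 2: T2 adds 2 new (preview, upload) at runtime 4 (ratio 2/4).
Pick 3: T1 adds 1 new (checkout) at runtime 8 (ratio 1/8).
Greedy total runtime: 3 + 4 + 8 = 15. (The true optimum is 11, so greedy overshoots here.)

15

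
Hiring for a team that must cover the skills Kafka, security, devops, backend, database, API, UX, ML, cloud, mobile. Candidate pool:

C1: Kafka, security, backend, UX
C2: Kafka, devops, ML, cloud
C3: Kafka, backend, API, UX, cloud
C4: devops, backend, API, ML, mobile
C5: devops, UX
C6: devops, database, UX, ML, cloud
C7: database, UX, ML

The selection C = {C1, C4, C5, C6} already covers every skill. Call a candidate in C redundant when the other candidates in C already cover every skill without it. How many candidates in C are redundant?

1

Drop C1: Kafka, security uncovered — not redundant.
Drop C4: API, mobile uncovered — not redundant.
Drop C5: the rest still cover every skill — redundant.
Drop C6: database, cloud uncovered — not redundant.
1 redundant: C5.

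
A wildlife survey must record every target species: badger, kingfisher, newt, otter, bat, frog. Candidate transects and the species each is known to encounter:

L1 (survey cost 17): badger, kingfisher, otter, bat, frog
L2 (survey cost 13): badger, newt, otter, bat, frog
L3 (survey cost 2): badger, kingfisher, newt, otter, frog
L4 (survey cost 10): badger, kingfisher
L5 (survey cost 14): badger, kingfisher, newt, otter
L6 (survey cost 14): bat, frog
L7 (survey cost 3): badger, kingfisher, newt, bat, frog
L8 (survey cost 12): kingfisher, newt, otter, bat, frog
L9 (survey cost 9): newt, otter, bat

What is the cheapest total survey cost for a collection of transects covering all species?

L3, L7 cover every species at survey cost 2 + 3 = 5.
Any cover uses at least 2 transects; among all covering selections none totals below 5.

5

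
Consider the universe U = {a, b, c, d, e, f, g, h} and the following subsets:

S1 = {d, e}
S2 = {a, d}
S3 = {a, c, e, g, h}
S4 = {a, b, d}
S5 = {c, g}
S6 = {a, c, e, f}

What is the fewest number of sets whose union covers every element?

S3, S4, S6 together cover {a, b, c, d, e, f, g, h} — every element.
No 2 of the 6 sets cover everything (all 15 pairs fall short), so 3 is minimum.

3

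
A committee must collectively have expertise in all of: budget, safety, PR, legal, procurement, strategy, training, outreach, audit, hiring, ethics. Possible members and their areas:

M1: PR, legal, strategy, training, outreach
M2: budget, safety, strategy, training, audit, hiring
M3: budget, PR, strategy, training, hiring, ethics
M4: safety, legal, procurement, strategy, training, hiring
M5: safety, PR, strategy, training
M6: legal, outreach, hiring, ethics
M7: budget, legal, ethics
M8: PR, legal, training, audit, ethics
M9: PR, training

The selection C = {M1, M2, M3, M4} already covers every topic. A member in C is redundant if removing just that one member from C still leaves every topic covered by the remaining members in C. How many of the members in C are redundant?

0

Drop M1: outreach uncovered — not redundant.
Drop M2: audit uncovered — not redundant.
Drop M3: ethics uncovered — not redundant.
Drop M4: procurement uncovered — not redundant.
None of the members in C is redundant.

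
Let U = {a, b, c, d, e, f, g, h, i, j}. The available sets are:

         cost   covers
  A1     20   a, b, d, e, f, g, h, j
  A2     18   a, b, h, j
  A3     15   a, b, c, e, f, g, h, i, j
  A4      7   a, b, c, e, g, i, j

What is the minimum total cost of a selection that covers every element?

A1, A4 cover every element at cost 20 + 7 = 27.
Any cover uses at least 2 sets; among all covering selections none totals below 27.

27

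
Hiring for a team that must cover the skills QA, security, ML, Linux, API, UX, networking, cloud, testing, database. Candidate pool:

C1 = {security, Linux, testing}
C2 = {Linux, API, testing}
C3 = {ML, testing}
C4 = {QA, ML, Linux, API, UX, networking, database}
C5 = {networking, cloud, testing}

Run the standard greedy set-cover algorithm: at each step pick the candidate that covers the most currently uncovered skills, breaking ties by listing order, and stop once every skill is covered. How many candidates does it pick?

3

Pick 1: C4 covers 7 new skills (QA, ML, Linux, API, UX, networking, database).
Pick 2: C1 covers 2 new skills (security, testing).
Pick 3: C5 covers 1 new skills (cloud).
Greedy uses 3 candidates.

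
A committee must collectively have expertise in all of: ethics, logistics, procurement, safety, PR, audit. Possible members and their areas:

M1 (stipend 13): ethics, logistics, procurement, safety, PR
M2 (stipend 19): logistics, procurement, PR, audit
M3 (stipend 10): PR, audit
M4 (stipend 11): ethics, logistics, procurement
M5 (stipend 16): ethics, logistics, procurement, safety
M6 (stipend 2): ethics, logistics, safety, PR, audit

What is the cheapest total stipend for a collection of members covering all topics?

13

M4, M6 cover every topic at stipend 11 + 2 = 13.
Any cover uses at least 2 members; among all covering selections none totals below 13.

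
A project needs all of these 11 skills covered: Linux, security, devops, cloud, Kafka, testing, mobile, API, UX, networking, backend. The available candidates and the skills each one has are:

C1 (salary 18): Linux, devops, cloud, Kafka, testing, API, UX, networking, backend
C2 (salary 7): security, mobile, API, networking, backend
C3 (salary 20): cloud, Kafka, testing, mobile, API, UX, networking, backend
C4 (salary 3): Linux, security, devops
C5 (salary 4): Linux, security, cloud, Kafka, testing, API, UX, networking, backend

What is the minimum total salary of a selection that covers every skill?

14

C2, C4, C5 cover every skill at salary 7 + 3 + 4 = 14.
Any cover uses at least 2 candidates; among all covering selections none totals below 14.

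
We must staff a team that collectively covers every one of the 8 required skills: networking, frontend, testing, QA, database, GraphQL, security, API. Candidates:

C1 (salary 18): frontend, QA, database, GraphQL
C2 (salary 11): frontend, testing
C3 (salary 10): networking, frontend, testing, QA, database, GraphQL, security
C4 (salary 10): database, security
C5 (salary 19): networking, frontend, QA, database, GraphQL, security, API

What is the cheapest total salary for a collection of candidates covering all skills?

C3, C5 cover every skill at salary 10 + 19 = 29.
Any cover uses at least 2 candidates; among all covering selections none totals below 29.

29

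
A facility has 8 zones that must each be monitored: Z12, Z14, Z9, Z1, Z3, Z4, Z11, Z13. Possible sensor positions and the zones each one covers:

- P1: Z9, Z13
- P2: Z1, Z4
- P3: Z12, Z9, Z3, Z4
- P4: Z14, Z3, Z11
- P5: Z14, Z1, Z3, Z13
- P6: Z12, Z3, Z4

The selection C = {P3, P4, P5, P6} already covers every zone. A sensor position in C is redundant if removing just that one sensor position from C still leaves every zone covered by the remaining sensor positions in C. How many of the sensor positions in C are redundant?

Drop P3: Z9 uncovered — not redundant.
Drop P4: Z11 uncovered — not redundant.
Drop P5: Z1, Z13 uncovered — not redundant.
Drop P6: the rest still cover every zone — redundant.
1 redundant: P6.

1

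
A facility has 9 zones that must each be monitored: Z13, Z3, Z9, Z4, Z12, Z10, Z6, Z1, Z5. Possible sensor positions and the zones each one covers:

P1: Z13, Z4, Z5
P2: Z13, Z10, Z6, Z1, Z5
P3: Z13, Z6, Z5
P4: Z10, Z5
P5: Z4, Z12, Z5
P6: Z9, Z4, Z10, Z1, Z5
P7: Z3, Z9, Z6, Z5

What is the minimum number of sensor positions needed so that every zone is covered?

P2, P5, P7 together cover {Z13, Z3, Z9, Z4, Z12, Z10, Z6, Z1, Z5} — every zone.
No 2 of the 7 sensor positions cover everything (all 21 pairs fall short), so 3 is minimum.

3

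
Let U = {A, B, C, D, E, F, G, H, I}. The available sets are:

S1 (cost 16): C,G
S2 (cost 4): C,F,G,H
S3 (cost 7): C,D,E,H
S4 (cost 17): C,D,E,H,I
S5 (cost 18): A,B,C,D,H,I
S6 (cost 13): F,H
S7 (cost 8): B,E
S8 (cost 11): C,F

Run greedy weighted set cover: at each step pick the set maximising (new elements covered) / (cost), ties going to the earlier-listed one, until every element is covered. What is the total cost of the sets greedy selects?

29

Pick 1: S2 adds 4 new (C, F, G, H) at cost 4 (ratio 4/4).
Pick 2: S3 adds 2 new (D, E) at cost 7 (ratio 2/7).
Pick 3: S5 adds 3 new (A, B, I) at cost 18 (ratio 3/18).
Greedy total cost: 4 + 7 + 18 = 29.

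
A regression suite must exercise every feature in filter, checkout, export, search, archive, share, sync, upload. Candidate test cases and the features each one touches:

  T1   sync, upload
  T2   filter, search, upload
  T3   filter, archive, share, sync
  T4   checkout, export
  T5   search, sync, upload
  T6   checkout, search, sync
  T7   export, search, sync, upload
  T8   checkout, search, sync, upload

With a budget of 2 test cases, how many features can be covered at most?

Choosing T3, T7 covers {filter, export, search, archive, share, sync, upload} — 7 features.
No choice of 2 test cases does better; here checkout is left uncovered.

7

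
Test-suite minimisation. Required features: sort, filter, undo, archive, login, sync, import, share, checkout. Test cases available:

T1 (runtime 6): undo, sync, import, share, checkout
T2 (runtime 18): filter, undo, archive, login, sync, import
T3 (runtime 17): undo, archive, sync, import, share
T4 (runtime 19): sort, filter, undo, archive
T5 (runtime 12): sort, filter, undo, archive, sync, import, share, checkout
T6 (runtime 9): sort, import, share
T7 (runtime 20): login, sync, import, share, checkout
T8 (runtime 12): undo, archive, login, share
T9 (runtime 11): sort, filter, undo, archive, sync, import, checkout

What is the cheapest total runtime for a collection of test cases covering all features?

23

T8, T9 cover every feature at runtime 12 + 11 = 23.
Any cover uses at least 2 test cases; among all covering selections none totals below 23.
Greedy by coverage-per-runtime would pick T1, T9, T8 for 29 — worse than the optimum 23.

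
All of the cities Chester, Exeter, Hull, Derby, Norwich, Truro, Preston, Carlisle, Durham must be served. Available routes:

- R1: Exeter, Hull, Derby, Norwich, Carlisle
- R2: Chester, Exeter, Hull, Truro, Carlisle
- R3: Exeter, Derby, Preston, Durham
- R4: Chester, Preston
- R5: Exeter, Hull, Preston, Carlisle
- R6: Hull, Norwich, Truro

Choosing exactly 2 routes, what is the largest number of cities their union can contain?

Choosing R2, R3 covers {Chester, Exeter, Hull, Derby, Truro, Preston, Carlisle, Durham} — 8 cities.
No choice of 2 routes does better; here Norwich is left uncovered.

8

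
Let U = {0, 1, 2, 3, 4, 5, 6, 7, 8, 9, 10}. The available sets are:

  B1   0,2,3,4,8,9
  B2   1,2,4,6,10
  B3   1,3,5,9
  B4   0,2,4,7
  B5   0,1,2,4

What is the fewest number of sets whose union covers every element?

4

B1, B2, B3, B4 together cover {0, 1, 2, 3, 4, 5, 6, 7, 8, 9, 10} — every element.
No 3 of the 5 sets cover everything (all 10 triples fall short), so 4 is minimum.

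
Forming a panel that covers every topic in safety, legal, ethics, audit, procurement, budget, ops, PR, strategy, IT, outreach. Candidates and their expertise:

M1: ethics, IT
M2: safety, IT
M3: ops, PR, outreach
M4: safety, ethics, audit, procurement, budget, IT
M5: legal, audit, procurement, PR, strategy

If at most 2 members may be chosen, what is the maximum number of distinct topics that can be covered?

Choosing M3, M4 covers {safety, ethics, audit, procurement, budget, ops, PR, IT, outreach} — 9 topics.
No choice of 2 members does better; here legal, strategy are left uncovered.

9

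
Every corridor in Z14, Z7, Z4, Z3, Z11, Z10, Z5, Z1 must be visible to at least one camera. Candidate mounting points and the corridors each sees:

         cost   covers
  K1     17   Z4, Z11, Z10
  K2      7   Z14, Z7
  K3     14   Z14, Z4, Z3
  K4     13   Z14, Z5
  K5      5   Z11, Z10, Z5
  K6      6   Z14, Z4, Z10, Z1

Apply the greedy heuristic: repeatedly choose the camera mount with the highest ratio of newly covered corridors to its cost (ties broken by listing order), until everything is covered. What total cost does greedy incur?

Pick 1: K6 adds 4 new (Z14, Z4, Z10, Z1) at cost 6 (ratio 4/6).
Pick 2: K5 adds 2 new (Z11, Z5) at cost 5 (ratio 2/5).
Pick 3: K2 adds 1 new (Z7) at cost 7 (ratio 1/7).
Pick 4: K3 adds 1 new (Z3) at cost 14 (ratio 1/14).
Greedy total cost: 6 + 5 + 7 + 14 = 32.

32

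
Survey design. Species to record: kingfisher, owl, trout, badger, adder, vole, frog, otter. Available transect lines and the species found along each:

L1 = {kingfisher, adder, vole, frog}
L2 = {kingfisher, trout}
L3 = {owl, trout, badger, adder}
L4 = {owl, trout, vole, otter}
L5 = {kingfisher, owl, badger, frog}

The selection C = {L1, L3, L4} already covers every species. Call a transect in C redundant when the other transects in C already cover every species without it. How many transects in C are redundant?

Drop L1: kingfisher, frog uncovered — not redundant.
Drop L3: badger uncovered — not redundant.
Drop L4: otter uncovered — not redundant.
None of the transects in C is redundant.

0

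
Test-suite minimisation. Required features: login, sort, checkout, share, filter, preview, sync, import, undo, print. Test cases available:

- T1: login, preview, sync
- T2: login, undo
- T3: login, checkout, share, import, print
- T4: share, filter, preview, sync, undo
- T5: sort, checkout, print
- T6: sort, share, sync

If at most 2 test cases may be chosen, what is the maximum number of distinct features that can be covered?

9

Choosing T3, T4 covers {login, checkout, share, filter, preview, sync, import, undo, print} — 9 features.
No choice of 2 test cases does better; here sort is left uncovered.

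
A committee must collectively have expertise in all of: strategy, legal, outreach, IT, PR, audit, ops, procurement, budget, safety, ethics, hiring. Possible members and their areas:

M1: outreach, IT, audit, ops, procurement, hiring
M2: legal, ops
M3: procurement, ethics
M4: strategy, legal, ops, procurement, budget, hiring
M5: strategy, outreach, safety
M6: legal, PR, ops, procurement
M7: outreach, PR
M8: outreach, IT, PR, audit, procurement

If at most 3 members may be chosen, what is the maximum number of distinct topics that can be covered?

Choosing M3, M4, M8 covers {strategy, legal, outreach, IT, PR, audit, ops, procurement, budget, ethics, hiring} — 11 topics.
No choice of 3 members does better; here safety is left uncovered.

11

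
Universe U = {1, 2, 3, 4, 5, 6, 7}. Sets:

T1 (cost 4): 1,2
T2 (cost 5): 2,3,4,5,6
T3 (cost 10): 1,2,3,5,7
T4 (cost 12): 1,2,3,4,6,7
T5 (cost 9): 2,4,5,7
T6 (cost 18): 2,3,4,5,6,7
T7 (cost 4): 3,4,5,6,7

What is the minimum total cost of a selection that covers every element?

8

T1, T7 cover every element at cost 4 + 4 = 8.
Any cover uses at least 2 sets; among all covering selections none totals below 8.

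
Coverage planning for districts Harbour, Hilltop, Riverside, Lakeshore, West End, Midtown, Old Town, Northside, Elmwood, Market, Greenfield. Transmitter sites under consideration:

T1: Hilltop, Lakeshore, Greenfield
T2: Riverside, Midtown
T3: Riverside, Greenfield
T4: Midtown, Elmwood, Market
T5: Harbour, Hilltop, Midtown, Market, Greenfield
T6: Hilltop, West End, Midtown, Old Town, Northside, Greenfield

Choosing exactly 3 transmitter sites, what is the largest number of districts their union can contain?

9

Choosing T1, T4, T6 covers {Hilltop, Lakeshore, West End, Midtown, Old Town, Northside, Elmwood, Market, Greenfield} — 9 districts.
No choice of 3 transmitter sites does better; here Harbour, Riverside are left uncovered.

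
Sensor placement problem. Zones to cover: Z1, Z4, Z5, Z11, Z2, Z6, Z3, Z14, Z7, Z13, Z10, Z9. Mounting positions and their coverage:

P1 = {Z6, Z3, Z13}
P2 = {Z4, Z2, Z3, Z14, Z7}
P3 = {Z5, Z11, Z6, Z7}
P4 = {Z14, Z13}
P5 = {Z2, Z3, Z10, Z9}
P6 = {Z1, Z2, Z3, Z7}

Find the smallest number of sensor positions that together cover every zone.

P1, P2, P3, P5, P6 together cover {Z1, Z4, Z5, Z11, Z2, Z6, Z3, Z14, Z7, Z13, Z10, Z9} — every zone.
No 4 of the 6 sensor positions cover everything (all 15 size-4 selections fall short), so 5 is minimum.

5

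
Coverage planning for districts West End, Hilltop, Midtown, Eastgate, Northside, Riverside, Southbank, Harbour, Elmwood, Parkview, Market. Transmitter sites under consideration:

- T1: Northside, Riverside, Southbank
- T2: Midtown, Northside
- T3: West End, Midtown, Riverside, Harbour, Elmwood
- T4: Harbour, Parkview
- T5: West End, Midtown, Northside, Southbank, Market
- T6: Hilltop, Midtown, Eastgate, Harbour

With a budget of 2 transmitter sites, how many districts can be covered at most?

Choosing T3, T5 covers {West End, Midtown, Northside, Riverside, Southbank, Harbour, Elmwood, Market} — 8 districts.
No choice of 2 transmitter sites does better; here Hilltop, Eastgate, Parkview are left uncovered.

8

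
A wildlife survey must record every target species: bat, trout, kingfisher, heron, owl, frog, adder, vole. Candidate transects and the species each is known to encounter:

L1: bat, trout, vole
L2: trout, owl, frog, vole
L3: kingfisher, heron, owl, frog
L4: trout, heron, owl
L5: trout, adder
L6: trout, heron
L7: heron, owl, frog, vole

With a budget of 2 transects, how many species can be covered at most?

Choosing L1, L3 covers {bat, trout, kingfisher, heron, owl, frog, vole} — 7 species.
No choice of 2 transects does better; here adder is left uncovered.

7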